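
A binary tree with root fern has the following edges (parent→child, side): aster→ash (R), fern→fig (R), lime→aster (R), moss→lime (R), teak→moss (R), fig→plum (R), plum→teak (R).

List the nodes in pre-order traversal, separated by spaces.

fern fig plum teak moss lime aster ash

Pre-order visits the node, then its left subtree, then its right subtree.
Visit fern.
At fern: no left child.
At fern: go right to fig.
  Visit fig.
  At fig: no left child.
  At fig: go right to plum.
    Visit plum.
    At plum: no left child.
    At plum: go right to teak.
      Visit teak.
      At teak: no left child.
      At teak: go right to moss.
        Visit moss.
        At moss: no left child.
        At moss: go right to lime.
          Visit lime.
          At lime: no left child.
          At lime: go right to aster.
            Visit aster.
            At aster: no left child.
            At aster: go right to ash.
              ash is a leaf — visit ash.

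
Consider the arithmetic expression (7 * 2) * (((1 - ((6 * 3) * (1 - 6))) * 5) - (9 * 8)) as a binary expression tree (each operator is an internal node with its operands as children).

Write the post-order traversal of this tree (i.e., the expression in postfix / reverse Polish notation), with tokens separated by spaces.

7 2 * 1 6 3 * 1 6 - * - 5 * 9 8 * - *

Post-order on an expression tree gives postfix notation: for each operator, emit left operand, right operand, then the operator.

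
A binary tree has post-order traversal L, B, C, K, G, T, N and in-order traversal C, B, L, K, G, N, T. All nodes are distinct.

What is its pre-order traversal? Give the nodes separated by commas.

The last element of post-order is the root; it splits in-order into left and right subtrees.
Root N: left subtree has 5 nodes {C, B, L, K, G}, right has 1 {T}.
  Root G: left subtree has 4 nodes {C, B, L, K}, right has 0 { }.
    Root K: left subtree has 3 nodes {C, B, L}, right has 0 { }.
      Root C: left subtree has 0 nodes { }, right has 2 {B, L}.
        Root B: left subtree has 0 nodes { }, right has 1 {L}.

N, G, K, C, B, L, T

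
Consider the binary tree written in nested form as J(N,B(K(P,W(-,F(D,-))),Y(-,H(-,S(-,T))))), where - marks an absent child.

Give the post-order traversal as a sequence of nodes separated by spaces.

N P D F W K T S H Y B J

Post-order visits the left subtree, then the right subtree, then the node.
At J: go left to N.
  N is a leaf — visit N.
At J: go right to B.
  At B: go left to K.
    At K: go left to P.
      P is a leaf — visit P.
    At K: go right to W.
      At W: no left child.
      At W: go right to F.
        At F: go left to D.
          D is a leaf — visit D.
        At F: no right child.
        Visit F.
      Visit W.
    Visit K.
  At B: go right to Y.
    At Y: no left child.
    At Y: go right to H.
      At H: no left child.
      At H: go right to S.
        At S: no left child.
        At S: go right to T.
          T is a leaf — visit T.
        Visit S.
      Visit H.
    Visit Y.
  Visit B.
Visit J.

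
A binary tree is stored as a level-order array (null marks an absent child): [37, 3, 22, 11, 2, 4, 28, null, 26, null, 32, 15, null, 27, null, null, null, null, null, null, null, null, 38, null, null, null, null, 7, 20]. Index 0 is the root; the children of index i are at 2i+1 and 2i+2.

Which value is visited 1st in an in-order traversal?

11

In-order visits the left subtree, then the node, then the right subtree.
At 37: go left to 3.
  At 3: go left to 11.
    At 11: no left child.
    Visit 11.
    At 11: go right to 26.
      26 is a leaf — visit 26.
  Visit 3.
  At 3: go right to 2.
    At 2: no left child.
    Visit 2.
    At 2: go right to 32.
      At 32: no left child.
      Visit 32.
      At 32: go right to 38.
        38 is a leaf — visit 38.
Visit 37.
At 37: go right to 22.
  At 22: go left to 4.
    At 4: go left to 15.
      15 is a leaf — visit 15.
    Visit 4.
    At 4: no right child.
  Visit 22.
  At 22: go right to 28.
    At 28: go left to 27.
      At 27: go left to 7.
        7 is a leaf — visit 7.
      Visit 27.
      At 27: go right to 20.
        20 is a leaf — visit 20.
    Visit 28.
    At 28: no right child.
Full in-order sequence: 11, 26, 3, 2, 32, 38, 37, 15, 4, 22, 7, 27, 20, 28.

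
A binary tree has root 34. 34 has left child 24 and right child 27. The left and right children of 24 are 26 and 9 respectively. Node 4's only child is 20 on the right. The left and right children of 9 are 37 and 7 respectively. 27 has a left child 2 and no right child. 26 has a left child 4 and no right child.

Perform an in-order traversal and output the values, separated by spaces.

In-order visits the left subtree, then the node, then the right subtree.
At 34: go left to 24.
  At 24: go left to 26.
    At 26: go left to 4.
      At 4: no left child.
      Visit 4.
      At 4: go right to 20.
        20 is a leaf — visit 20.
    Visit 26.
    At 26: no right child.
  Visit 24.
  At 24: go right to 9.
    At 9: go left to 37.
      37 is a leaf — visit 37.
    Visit 9.
    At 9: go right to 7.
      7 is a leaf — visit 7.
Visit 34.
At 34: go right to 27.
  At 27: go left to 2.
    2 is a leaf — visit 2.
  Visit 27.
  At 27: no right child.

4 20 26 24 37 9 7 34 2 27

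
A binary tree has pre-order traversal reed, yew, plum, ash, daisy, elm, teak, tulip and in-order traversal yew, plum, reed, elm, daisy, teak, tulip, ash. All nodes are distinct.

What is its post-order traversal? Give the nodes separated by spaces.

plum yew elm tulip teak daisy ash reed

The first element of pre-order is the root; it splits in-order into left and right subtrees.
Root reed: left subtree has 2 nodes {yew, plum}, right has 5 {elm, daisy, teak, tulip, ash}.
  Root yew: left subtree has 0 nodes { }, right has 1 {plum}.
  Root ash: left subtree has 4 nodes {elm, daisy, teak, tulip}, right has 0 { }.
    Root daisy: left subtree has 1 node {elm}, right has 2 {teak, tulip}.
      Root teak: left subtree has 0 nodes { }, right has 1 {tulip}.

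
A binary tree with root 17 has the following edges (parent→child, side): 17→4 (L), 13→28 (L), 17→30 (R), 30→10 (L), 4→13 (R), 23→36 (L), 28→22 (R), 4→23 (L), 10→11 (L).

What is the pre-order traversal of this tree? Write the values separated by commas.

17, 4, 23, 36, 13, 28, 22, 30, 10, 11

Pre-order visits the node, then its left subtree, then its right subtree.
Visit 17.
At 17: go left to 4.
  Visit 4.
  At 4: go left to 23.
    Visit 23.
    At 23: go left to 36.
      36 is a leaf — visit 36.
    At 23: no right child.
  At 4: go right to 13.
    Visit 13.
    At 13: go left to 28.
      Visit 28.
      At 28: no left child.
      At 28: go right to 22.
        22 is a leaf — visit 22.
    At 13: no right child.
At 17: go right to 30.
  Visit 30.
  At 30: go left to 10.
    Visit 10.
    At 10: go left to 11.
      11 is a leaf — visit 11.
    At 10: no right child.
  At 30: no right child.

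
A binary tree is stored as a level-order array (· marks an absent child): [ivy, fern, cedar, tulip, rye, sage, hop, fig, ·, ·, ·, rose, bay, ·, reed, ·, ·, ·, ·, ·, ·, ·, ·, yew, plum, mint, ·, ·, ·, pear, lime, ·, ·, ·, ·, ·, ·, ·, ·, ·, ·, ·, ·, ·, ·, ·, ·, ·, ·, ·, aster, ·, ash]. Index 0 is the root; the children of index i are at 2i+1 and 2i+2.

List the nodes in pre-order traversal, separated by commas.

ivy, fern, tulip, fig, rye, cedar, sage, rose, yew, plum, aster, bay, mint, ash, hop, reed, pear, lime

Pre-order visits the node, then its left subtree, then its right subtree.
Visit ivy.
At ivy: go left to fern.
  Visit fern.
  At fern: go left to tulip.
    Visit tulip.
    At tulip: go left to fig.
      fig is a leaf — visit fig.
    At tulip: no right child.
  At fern: go right to rye.
    rye is a leaf — visit rye.
At ivy: go right to cedar.
  Visit cedar.
  At cedar: go left to sage.
    Visit sage.
    At sage: go left to rose.
      Visit rose.
      At rose: go left to yew.
        yew is a leaf — visit yew.
      At rose: go right to plum.
        Visit plum.
        At plum: no left child.
        At plum: go right to aster.
          aster is a leaf — visit aster.
    At sage: go right to bay.
      Visit bay.
      At bay: go left to mint.
        Visit mint.
        At mint: no left child.
        At mint: go right to ash.
          ash is a leaf — visit ash.
      At bay: no right child.
  At cedar: go right to hop.
    Visit hop.
    At hop: no left child.
    At hop: go right to reed.
      Visit reed.
      At reed: go left to pear.
        pear is a leaf — visit pear.
      At reed: go right to lime.
        lime is a leaf — visit lime.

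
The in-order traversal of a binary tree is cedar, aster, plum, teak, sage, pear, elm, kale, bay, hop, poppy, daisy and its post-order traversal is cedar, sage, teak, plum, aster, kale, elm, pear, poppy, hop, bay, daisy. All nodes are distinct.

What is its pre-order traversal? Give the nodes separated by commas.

The last element of post-order is the root; it splits in-order into left and right subtrees.
Root daisy: left subtree has 11 nodes {cedar, aster, plum, teak, sage, pear, elm, kale, bay, hop, poppy}, right has 0 { }.
  Root bay: left subtree has 8 nodes {cedar, aster, plum, teak, sage, pear, elm, kale}, right has 2 {hop, poppy}.
    Root pear: left subtree has 5 nodes {cedar, aster, plum, teak, sage}, right has 2 {elm, kale}.
      Root aster: left subtree has 1 node {cedar}, right has 3 {plum, teak, sage}.
        Root plum: left subtree has 0 nodes { }, right has 2 {teak, sage}.
          Root teak: left subtree has 0 nodes { }, right has 1 {sage}.
      Root elm: left subtree has 0 nodes { }, right has 1 {kale}.
    Root hop: left subtree has 0 nodes { }, right has 1 {poppy}.

daisy, bay, pear, aster, cedar, plum, teak, sage, elm, kale, hop, poppy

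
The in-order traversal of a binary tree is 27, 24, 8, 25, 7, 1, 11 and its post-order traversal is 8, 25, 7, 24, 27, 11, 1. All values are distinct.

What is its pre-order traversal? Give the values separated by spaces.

The last element of post-order is the root; it splits in-order into left and right subtrees.
Root 1: left subtree has 5 nodes {27, 24, 8, 25, 7}, right has 1 {11}.
  Root 27: left subtree has 0 nodes { }, right has 4 {24, 8, 25, 7}.
    Root 24: left subtree has 0 nodes { }, right has 3 {8, 25, 7}.
      Root 7: left subtree has 2 nodes {8, 25}, right has 0 { }.
        Root 25: left subtree has 1 node {8}, right has 0 { }.

1 27 24 7 25 8 11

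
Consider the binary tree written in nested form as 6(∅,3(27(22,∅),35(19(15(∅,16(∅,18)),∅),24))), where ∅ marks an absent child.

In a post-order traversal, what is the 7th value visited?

Post-order visits the left subtree, then the right subtree, then the node.
At 6: no left child.
At 6: go right to 3.
  At 3: go left to 27.
    At 27: go left to 22.
      22 is a leaf — visit 22.
    At 27: no right child.
    Visit 27.
  At 3: go right to 35.
    At 35: go left to 19.
      At 19: go left to 15.
        At 15: no left child.
        At 15: go right to 16.
          At 16: no left child.
          At 16: go right to 18.
            18 is a leaf — visit 18.
          Visit 16.
        Visit 15.
      At 19: no right child.
      Visit 19.
    At 35: go right to 24.
      24 is a leaf — visit 24.
    Visit 35.
  Visit 3.
Visit 6.
Full post-order sequence: 22, 27, 18, 16, 15, 19, 24, 35, 3, 6.

24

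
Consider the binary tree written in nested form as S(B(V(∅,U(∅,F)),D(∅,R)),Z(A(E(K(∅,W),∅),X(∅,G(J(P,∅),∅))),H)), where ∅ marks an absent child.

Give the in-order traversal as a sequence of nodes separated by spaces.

In-order visits the left subtree, then the node, then the right subtree.
At S: go left to B.
  At B: go left to V.
    At V: no left child.
    Visit V.
    At V: go right to U.
      At U: no left child.
      Visit U.
      At U: go right to F.
        F is a leaf — visit F.
  Visit B.
  At B: go right to D.
    At D: no left child.
    Visit D.
    At D: go right to R.
      R is a leaf — visit R.
Visit S.
At S: go right to Z.
  At Z: go left to A.
    At A: go left to E.
      At E: go left to K.
        At K: no left child.
        Visit K.
        At K: go right to W.
          W is a leaf — visit W.
      Visit E.
      At E: no right child.
    Visit A.
    At A: go right to X.
      At X: no left child.
      Visit X.
      At X: go right to G.
        At G: go left to J.
          At J: go left to P.
            P is a leaf — visit P.
          Visit J.
          At J: no right child.
        Visit G.
        At G: no right child.
  Visit Z.
  At Z: go right to H.
    H is a leaf — visit H.

V U F B D R S K W E A X P J G Z H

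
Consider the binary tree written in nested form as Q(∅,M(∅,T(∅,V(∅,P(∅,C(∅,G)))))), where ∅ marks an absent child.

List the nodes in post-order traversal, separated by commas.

G, C, P, V, T, M, Q

Post-order visits the left subtree, then the right subtree, then the node.
At Q: no left child.
At Q: go right to M.
  At M: no left child.
  At M: go right to T.
    At T: no left child.
    At T: go right to V.
      At V: no left child.
      At V: go right to P.
        At P: no left child.
        At P: go right to C.
          At C: no left child.
          At C: go right to G.
            G is a leaf — visit G.
          Visit C.
        Visit P.
      Visit V.
    Visit T.
  Visit M.
Visit Q.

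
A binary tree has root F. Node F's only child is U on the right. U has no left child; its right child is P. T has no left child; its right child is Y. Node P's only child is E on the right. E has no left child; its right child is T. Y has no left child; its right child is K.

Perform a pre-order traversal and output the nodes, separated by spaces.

F U P E T Y K

Pre-order visits the node, then its left subtree, then its right subtree.
Visit F.
At F: no left child.
At F: go right to U.
  Visit U.
  At U: no left child.
  At U: go right to P.
    Visit P.
    At P: no left child.
    At P: go right to E.
      Visit E.
      At E: no left child.
      At E: go right to T.
        Visit T.
        At T: no left child.
        At T: go right to Y.
          Visit Y.
          At Y: no left child.
          At Y: go right to K.
            K is a leaf — visit K.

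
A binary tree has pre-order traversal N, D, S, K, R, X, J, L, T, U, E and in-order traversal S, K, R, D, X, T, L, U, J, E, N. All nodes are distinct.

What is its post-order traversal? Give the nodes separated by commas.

The first element of pre-order is the root; it splits in-order into left and right subtrees.
Root N: left subtree has 10 nodes {S, K, R, D, X, T, L, U, J, E}, right has 0 { }.
  Root D: left subtree has 3 nodes {S, K, R}, right has 6 {X, T, L, U, J, E}.
    Root S: left subtree has 0 nodes { }, right has 2 {K, R}.
      Root K: left subtree has 0 nodes { }, right has 1 {R}.
    Root X: left subtree has 0 nodes { }, right has 5 {T, L, U, J, E}.
      Root J: left subtree has 3 nodes {T, L, U}, right has 1 {E}.
        Root L: left subtree has 1 node {T}, right has 1 {U}.

R, K, S, T, U, L, E, J, X, D, N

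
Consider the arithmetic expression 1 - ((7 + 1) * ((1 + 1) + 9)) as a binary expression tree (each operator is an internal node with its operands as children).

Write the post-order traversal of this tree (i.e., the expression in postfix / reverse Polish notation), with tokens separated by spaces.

Post-order on an expression tree gives postfix notation: for each operator, emit left operand, right operand, then the operator.

1 7 1 + 1 1 + 9 + * -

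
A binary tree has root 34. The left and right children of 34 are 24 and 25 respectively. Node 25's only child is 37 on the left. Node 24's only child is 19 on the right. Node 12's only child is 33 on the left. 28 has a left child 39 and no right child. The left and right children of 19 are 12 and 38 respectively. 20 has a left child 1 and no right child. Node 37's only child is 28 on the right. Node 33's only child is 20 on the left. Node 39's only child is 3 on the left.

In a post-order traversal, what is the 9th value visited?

Post-order visits the left subtree, then the right subtree, then the node.
At 34: go left to 24.
  At 24: no left child.
  At 24: go right to 19.
    At 19: go left to 12.
      At 12: go left to 33.
        At 33: go left to 20.
          At 20: go left to 1.
            1 is a leaf — visit 1.
          At 20: no right child.
          Visit 20.
        At 33: no right child.
        Visit 33.
      At 12: no right child.
      Visit 12.
    At 19: go right to 38.
      38 is a leaf — visit 38.
    Visit 19.
  Visit 24.
At 34: go right to 25.
  At 25: go left to 37.
    At 37: no left child.
    At 37: go right to 28.
      At 28: go left to 39.
        At 39: go left to 3.
          3 is a leaf — visit 3.
        At 39: no right child.
        Visit 39.
      At 28: no right child.
      Visit 28.
    Visit 37.
  At 25: no right child.
  Visit 25.
Visit 34.
Full post-order sequence: 1, 20, 33, 12, 38, 19, 24, 3, 39, 28, 37, 25, 34.

39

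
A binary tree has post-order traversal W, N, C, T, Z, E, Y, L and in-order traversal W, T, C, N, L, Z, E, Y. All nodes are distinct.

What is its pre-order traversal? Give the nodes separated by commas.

The last element of post-order is the root; it splits in-order into left and right subtrees.
Root L: left subtree has 4 nodes {W, T, C, N}, right has 3 {Z, E, Y}.
  Root T: left subtree has 1 node {W}, right has 2 {C, N}.
    Root C: left subtree has 0 nodes { }, right has 1 {N}.
  Root Y: left subtree has 2 nodes {Z, E}, right has 0 { }.
    Root E: left subtree has 1 node {Z}, right has 0 { }.

L, T, W, C, N, Y, E, Z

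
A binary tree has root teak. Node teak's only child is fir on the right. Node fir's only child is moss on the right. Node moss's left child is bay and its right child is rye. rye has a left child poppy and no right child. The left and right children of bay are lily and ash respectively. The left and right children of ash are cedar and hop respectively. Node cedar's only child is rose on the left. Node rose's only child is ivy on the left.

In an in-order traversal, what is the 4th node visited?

In-order visits the left subtree, then the node, then the right subtree.
At teak: no left child.
Visit teak.
At teak: go right to fir.
  At fir: no left child.
  Visit fir.
  At fir: go right to moss.
    At moss: go left to bay.
      At bay: go left to lily.
        lily is a leaf — visit lily.
      Visit bay.
      At bay: go right to ash.
        At ash: go left to cedar.
          At cedar: go left to rose.
            At rose: go left to ivy.
              ivy is a leaf — visit ivy.
            Visit rose.
            At rose: no right child.
          Visit cedar.
          At cedar: no right child.
        Visit ash.
        At ash: go right to hop.
          hop is a leaf — visit hop.
    Visit moss.
    At moss: go right to rye.
      At rye: go left to poppy.
        poppy is a leaf — visit poppy.
      Visit rye.
      At rye: no right child.
Full in-order sequence: teak, fir, lily, bay, ivy, rose, cedar, ash, hop, moss, poppy, rye.

bay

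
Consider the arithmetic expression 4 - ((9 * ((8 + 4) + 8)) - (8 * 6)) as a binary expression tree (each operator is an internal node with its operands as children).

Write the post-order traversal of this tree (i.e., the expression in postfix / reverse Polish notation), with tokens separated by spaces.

4 9 8 4 + 8 + * 8 6 * - -

Post-order on an expression tree gives postfix notation: for each operator, emit left operand, right operand, then the operator.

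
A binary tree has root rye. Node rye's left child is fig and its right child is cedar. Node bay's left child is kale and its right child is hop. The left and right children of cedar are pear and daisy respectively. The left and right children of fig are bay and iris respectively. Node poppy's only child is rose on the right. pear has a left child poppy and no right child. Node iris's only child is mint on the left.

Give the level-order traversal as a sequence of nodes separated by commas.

Level-order visits nodes level by level from the root, left to right within each level.
Level 0: rye
Level 1: fig, cedar
Level 2: bay, iris, pear, daisy
Level 3: kale, hop, mint, poppy
Level 4: rose

rye, fig, cedar, bay, iris, pear, daisy, kale, hop, mint, poppy, rose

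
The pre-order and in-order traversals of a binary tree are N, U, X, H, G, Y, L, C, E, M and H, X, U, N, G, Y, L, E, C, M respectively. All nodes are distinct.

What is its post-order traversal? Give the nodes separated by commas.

H, X, U, E, M, C, L, Y, G, N

The first element of pre-order is the root; it splits in-order into left and right subtrees.
Root N: left subtree has 3 nodes {H, X, U}, right has 6 {G, Y, L, E, C, M}.
  Root U: left subtree has 2 nodes {H, X}, right has 0 { }.
    Root X: left subtree has 1 node {H}, right has 0 { }.
  Root G: left subtree has 0 nodes { }, right has 5 {Y, L, E, C, M}.
    Root Y: left subtree has 0 nodes { }, right has 4 {L, E, C, M}.
      Root L: left subtree has 0 nodes { }, right has 3 {E, C, M}.
        Root C: left subtree has 1 node {E}, right has 1 {M}.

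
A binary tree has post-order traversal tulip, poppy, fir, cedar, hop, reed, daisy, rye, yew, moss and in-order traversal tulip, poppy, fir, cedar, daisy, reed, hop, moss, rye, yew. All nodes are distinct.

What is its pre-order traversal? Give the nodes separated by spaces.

The last element of post-order is the root; it splits in-order into left and right subtrees.
Root moss: left subtree has 7 nodes {tulip, poppy, fir, cedar, daisy, reed, hop}, right has 2 {rye, yew}.
  Root daisy: left subtree has 4 nodes {tulip, poppy, fir, cedar}, right has 2 {reed, hop}.
    Root cedar: left subtree has 3 nodes {tulip, poppy, fir}, right has 0 { }.
      Root fir: left subtree has 2 nodes {tulip, poppy}, right has 0 { }.
        Root poppy: left subtree has 1 node {tulip}, right has 0 { }.
    Root reed: left subtree has 0 nodes { }, right has 1 {hop}.
  Root yew: left subtree has 1 node {rye}, right has 0 { }.

moss daisy cedar fir poppy tulip reed hop yew rye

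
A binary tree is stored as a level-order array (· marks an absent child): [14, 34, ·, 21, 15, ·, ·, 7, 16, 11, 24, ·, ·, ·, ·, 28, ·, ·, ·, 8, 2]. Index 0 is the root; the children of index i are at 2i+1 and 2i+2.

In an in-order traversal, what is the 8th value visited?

2

In-order visits the left subtree, then the node, then the right subtree.
At 14: go left to 34.
  At 34: go left to 21.
    At 21: go left to 7.
      At 7: go left to 28.
        28 is a leaf — visit 28.
      Visit 7.
      At 7: no right child.
    Visit 21.
    At 21: go right to 16.
      16 is a leaf — visit 16.
  Visit 34.
  At 34: go right to 15.
    At 15: go left to 11.
      At 11: go left to 8.
        8 is a leaf — visit 8.
      Visit 11.
      At 11: go right to 2.
        2 is a leaf — visit 2.
    Visit 15.
    At 15: go right to 24.
      24 is a leaf — visit 24.
Visit 14.
At 14: no right child.
Full in-order sequence: 28, 7, 21, 16, 34, 8, 11, 2, 15, 24, 14.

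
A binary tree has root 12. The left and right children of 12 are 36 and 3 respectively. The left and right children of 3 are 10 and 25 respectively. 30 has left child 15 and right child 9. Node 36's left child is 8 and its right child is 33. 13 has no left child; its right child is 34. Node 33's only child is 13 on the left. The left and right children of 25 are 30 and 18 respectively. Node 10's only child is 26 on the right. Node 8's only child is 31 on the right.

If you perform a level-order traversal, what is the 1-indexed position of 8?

Level-order visits nodes level by level from the root, left to right within each level.
Level 0: 12
Level 1: 36, 3
Level 2: 8, 33, 10, 25
Level 3: 31, 13, 26, 30, 18
Level 4: 34, 15, 9
Full level-order sequence: 12, 36, 3, 8, 33, 10, 25, 31, 13, 26, 30, 18, 34, 15, 9.

4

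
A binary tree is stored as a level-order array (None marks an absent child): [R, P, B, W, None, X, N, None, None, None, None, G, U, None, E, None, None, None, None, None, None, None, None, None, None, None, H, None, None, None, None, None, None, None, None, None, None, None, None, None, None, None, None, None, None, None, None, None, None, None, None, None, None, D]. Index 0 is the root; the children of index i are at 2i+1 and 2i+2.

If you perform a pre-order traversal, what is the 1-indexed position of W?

3

Pre-order visits the node, then its left subtree, then its right subtree.
Visit R.
At R: go left to P.
  Visit P.
  At P: go left to W.
    W is a leaf — visit W.
  At P: no right child.
At R: go right to B.
  Visit B.
  At B: go left to X.
    Visit X.
    At X: go left to G.
      G is a leaf — visit G.
    At X: go right to U.
      Visit U.
      At U: no left child.
      At U: go right to H.
        Visit H.
        At H: go left to D.
          D is a leaf — visit D.
        At H: no right child.
  At B: go right to N.
    Visit N.
    At N: no left child.
    At N: go right to E.
      E is a leaf — visit E.
Full pre-order sequence: R, P, W, B, X, G, U, H, D, N, E.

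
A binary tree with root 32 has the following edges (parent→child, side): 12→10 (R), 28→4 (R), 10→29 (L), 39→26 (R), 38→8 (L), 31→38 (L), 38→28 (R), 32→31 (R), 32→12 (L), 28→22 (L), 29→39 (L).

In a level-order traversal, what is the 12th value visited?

Level-order visits nodes level by level from the root, left to right within each level.
Level 0: 32
Level 1: 12, 31
Level 2: 10, 38
Level 3: 29, 8, 28
Level 4: 39, 22, 4
Level 5: 26
Full level-order sequence: 32, 12, 31, 10, 38, 29, 8, 28, 39, 22, 4, 26.

26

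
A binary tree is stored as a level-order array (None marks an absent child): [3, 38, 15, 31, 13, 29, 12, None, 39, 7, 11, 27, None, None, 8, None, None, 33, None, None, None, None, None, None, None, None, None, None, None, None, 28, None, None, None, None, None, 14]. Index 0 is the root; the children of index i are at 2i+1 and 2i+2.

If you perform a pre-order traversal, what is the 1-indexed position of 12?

Pre-order visits the node, then its left subtree, then its right subtree.
Visit 3.
At 3: go left to 38.
  Visit 38.
  At 38: go left to 31.
    Visit 31.
    At 31: no left child.
    At 31: go right to 39.
      Visit 39.
      At 39: go left to 33.
        Visit 33.
        At 33: no left child.
        At 33: go right to 14.
          14 is a leaf — visit 14.
      At 39: no right child.
  At 38: go right to 13.
    Visit 13.
    At 13: go left to 7.
      7 is a leaf — visit 7.
    At 13: go right to 11.
      11 is a leaf — visit 11.
At 3: go right to 15.
  Visit 15.
  At 15: go left to 29.
    Visit 29.
    At 29: go left to 27.
      27 is a leaf — visit 27.
    At 29: no right child.
  At 15: go right to 12.
    Visit 12.
    At 12: no left child.
    At 12: go right to 8.
      Visit 8.
      At 8: no left child.
      At 8: go right to 28.
        28 is a leaf — visit 28.
Full pre-order sequence: 3, 38, 31, 39, 33, 14, 13, 7, 11, 15, 29, 27, 12, 8, 28.

13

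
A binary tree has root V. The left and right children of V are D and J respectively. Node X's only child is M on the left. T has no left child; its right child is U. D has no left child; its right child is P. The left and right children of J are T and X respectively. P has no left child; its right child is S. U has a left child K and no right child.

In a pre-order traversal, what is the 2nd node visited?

D

Pre-order visits the node, then its left subtree, then its right subtree.
Visit V.
At V: go left to D.
  Visit D.
  At D: no left child.
  At D: go right to P.
    Visit P.
    At P: no left child.
    At P: go right to S.
      S is a leaf — visit S.
At V: go right to J.
  Visit J.
  At J: go left to T.
    Visit T.
    At T: no left child.
    At T: go right to U.
      Visit U.
      At U: go left to K.
        K is a leaf — visit K.
      At U: no right child.
  At J: go right to X.
    Visit X.
    At X: go left to M.
      M is a leaf — visit M.
    At X: no right child.
Full pre-order sequence: V, D, P, S, J, T, U, K, X, M.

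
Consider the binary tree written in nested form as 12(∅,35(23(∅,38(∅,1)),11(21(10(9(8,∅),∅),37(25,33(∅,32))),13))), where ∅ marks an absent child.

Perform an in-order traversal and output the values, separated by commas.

12, 23, 38, 1, 35, 8, 9, 10, 21, 25, 37, 33, 32, 11, 13

In-order visits the left subtree, then the node, then the right subtree.
At 12: no left child.
Visit 12.
At 12: go right to 35.
  At 35: go left to 23.
    At 23: no left child.
    Visit 23.
    At 23: go right to 38.
      At 38: no left child.
      Visit 38.
      At 38: go right to 1.
        1 is a leaf — visit 1.
  Visit 35.
  At 35: go right to 11.
    At 11: go left to 21.
      At 21: go left to 10.
        At 10: go left to 9.
          At 9: go left to 8.
            8 is a leaf — visit 8.
          Visit 9.
          At 9: no right child.
        Visit 10.
        At 10: no right child.
      Visit 21.
      At 21: go right to 37.
        At 37: go left to 25.
          25 is a leaf — visit 25.
        Visit 37.
        At 37: go right to 33.
          At 33: no left child.
          Visit 33.
          At 33: go right to 32.
            32 is a leaf — visit 32.
    Visit 11.
    At 11: go right to 13.
      13 is a leaf — visit 13.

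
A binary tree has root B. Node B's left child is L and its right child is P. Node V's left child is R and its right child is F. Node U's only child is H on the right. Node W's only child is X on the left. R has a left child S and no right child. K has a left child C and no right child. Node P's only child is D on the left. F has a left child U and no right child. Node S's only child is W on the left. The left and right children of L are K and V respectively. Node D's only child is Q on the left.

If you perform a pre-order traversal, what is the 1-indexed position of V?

5

Pre-order visits the node, then its left subtree, then its right subtree.
Visit B.
At B: go left to L.
  Visit L.
  At L: go left to K.
    Visit K.
    At K: go left to C.
      C is a leaf — visit C.
    At K: no right child.
  At L: go right to V.
    Visit V.
    At V: go left to R.
      Visit R.
      At R: go left to S.
        Visit S.
        At S: go left to W.
          Visit W.
          At W: go left to X.
            X is a leaf — visit X.
          At W: no right child.
        At S: no right child.
      At R: no right child.
    At V: go right to F.
      Visit F.
      At F: go left to U.
        Visit U.
        At U: no left child.
        At U: go right to H.
          H is a leaf — visit H.
      At F: no right child.
At B: go right to P.
  Visit P.
  At P: go left to D.
    Visit D.
    At D: go left to Q.
      Q is a leaf — visit Q.
    At D: no right child.
  At P: no right child.
Full pre-order sequence: B, L, K, C, V, R, S, W, X, F, U, H, P, D, Q.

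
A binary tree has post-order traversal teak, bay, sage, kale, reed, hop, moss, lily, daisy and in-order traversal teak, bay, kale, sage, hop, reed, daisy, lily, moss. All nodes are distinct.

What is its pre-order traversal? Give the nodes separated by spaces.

daisy hop kale bay teak sage reed lily moss

The last element of post-order is the root; it splits in-order into left and right subtrees.
Root daisy: left subtree has 6 nodes {teak, bay, kale, sage, hop, reed}, right has 2 {lily, moss}.
  Root hop: left subtree has 4 nodes {teak, bay, kale, sage}, right has 1 {reed}.
    Root kale: left subtree has 2 nodes {teak, bay}, right has 1 {sage}.
      Root bay: left subtree has 1 node {teak}, right has 0 { }.
  Root lily: left subtree has 0 nodes { }, right has 1 {moss}.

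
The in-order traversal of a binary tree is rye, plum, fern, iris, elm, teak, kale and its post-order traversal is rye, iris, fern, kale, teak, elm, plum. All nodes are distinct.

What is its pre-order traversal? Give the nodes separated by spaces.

plum rye elm fern iris teak kale

The last element of post-order is the root; it splits in-order into left and right subtrees.
Root plum: left subtree has 1 node {rye}, right has 5 {fern, iris, elm, teak, kale}.
  Root elm: left subtree has 2 nodes {fern, iris}, right has 2 {teak, kale}.
    Root fern: left subtree has 0 nodes { }, right has 1 {iris}.
    Root teak: left subtree has 0 nodes { }, right has 1 {kale}.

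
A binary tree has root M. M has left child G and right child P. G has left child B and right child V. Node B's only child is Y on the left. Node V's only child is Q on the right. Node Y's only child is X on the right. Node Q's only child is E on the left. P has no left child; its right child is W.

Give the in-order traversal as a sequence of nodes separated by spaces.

Y X B G V E Q M P W

In-order visits the left subtree, then the node, then the right subtree.
At M: go left to G.
  At G: go left to B.
    At B: go left to Y.
      At Y: no left child.
      Visit Y.
      At Y: go right to X.
        X is a leaf — visit X.
    Visit B.
    At B: no right child.
  Visit G.
  At G: go right to V.
    At V: no left child.
    Visit V.
    At V: go right to Q.
      At Q: go left to E.
        E is a leaf — visit E.
      Visit Q.
      At Q: no right child.
Visit M.
At M: go right to P.
  At P: no left child.
  Visit P.
  At P: go right to W.
    W is a leaf — visit W.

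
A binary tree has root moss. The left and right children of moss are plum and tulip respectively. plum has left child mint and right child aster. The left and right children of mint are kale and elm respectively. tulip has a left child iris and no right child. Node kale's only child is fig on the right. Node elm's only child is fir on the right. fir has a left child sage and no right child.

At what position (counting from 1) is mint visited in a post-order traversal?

6

Post-order visits the left subtree, then the right subtree, then the node.
At moss: go left to plum.
  At plum: go left to mint.
    At mint: go left to kale.
      At kale: no left child.
      At kale: go right to fig.
        fig is a leaf — visit fig.
      Visit kale.
    At mint: go right to elm.
      At elm: no left child.
      At elm: go right to fir.
        At fir: go left to sage.
          sage is a leaf — visit sage.
        At fir: no right child.
        Visit fir.
      Visit elm.
    Visit mint.
  At plum: go right to aster.
    aster is a leaf — visit aster.
  Visit plum.
At moss: go right to tulip.
  At tulip: go left to iris.
    iris is a leaf — visit iris.
  At tulip: no right child.
  Visit tulip.
Visit moss.
Full post-order sequence: fig, kale, sage, fir, elm, mint, aster, plum, iris, tulip, moss.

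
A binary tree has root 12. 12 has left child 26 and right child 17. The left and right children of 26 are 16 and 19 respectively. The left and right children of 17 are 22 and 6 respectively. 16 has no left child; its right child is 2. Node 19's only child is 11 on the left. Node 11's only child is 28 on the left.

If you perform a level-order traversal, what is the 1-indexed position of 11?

Level-order visits nodes level by level from the root, left to right within each level.
Level 0: 12
Level 1: 26, 17
Level 2: 16, 19, 22, 6
Level 3: 2, 11
Level 4: 28
Full level-order sequence: 12, 26, 17, 16, 19, 22, 6, 2, 11, 28.

9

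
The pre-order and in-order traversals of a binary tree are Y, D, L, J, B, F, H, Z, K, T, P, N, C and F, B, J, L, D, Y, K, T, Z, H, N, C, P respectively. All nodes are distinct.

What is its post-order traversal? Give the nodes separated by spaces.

F B J L D T K Z C N P H Y

The first element of pre-order is the root; it splits in-order into left and right subtrees.
Root Y: left subtree has 5 nodes {F, B, J, L, D}, right has 7 {K, T, Z, H, N, C, P}.
  Root D: left subtree has 4 nodes {F, B, J, L}, right has 0 { }.
    Root L: left subtree has 3 nodes {F, B, J}, right has 0 { }.
      Root J: left subtree has 2 nodes {F, B}, right has 0 { }.
        Root B: left subtree has 1 node {F}, right has 0 { }.
  Root H: left subtree has 3 nodes {K, T, Z}, right has 3 {N, C, P}.
    Root Z: left subtree has 2 nodes {K, T}, right has 0 { }.
      Root K: left subtree has 0 nodes { }, right has 1 {T}.
    Root P: left subtree has 2 nodes {N, C}, right has 0 { }.
      Root N: left subtree has 0 nodes { }, right has 1 {C}.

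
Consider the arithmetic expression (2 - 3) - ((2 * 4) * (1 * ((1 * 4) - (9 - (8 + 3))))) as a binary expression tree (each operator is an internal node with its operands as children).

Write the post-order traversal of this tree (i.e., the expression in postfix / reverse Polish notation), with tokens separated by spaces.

Post-order on an expression tree gives postfix notation: for each operator, emit left operand, right operand, then the operator.

2 3 - 2 4 * 1 1 4 * 9 8 3 + - - * * -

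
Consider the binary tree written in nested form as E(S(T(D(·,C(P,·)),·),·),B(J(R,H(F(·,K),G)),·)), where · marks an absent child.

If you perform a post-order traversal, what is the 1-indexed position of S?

5

Post-order visits the left subtree, then the right subtree, then the node.
At E: go left to S.
  At S: go left to T.
    At T: go left to D.
      At D: no left child.
      At D: go right to C.
        At C: go left to P.
          P is a leaf — visit P.
        At C: no right child.
        Visit C.
      Visit D.
    At T: no right child.
    Visit T.
  At S: no right child.
  Visit S.
At E: go right to B.
  At B: go left to J.
    At J: go left to R.
      R is a leaf — visit R.
    At J: go right to H.
      At H: go left to F.
        At F: no left child.
        At F: go right to K.
          K is a leaf — visit K.
        Visit F.
      At H: go right to G.
        G is a leaf — visit G.
      Visit H.
    Visit J.
  At B: no right child.
  Visit B.
Visit E.
Full post-order sequence: P, C, D, T, S, R, K, F, G, H, J, B, E.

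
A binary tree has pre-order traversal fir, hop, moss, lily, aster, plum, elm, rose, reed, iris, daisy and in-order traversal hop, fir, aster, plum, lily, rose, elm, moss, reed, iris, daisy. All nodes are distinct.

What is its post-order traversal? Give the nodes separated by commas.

The first element of pre-order is the root; it splits in-order into left and right subtrees.
Root fir: left subtree has 1 node {hop}, right has 9 {aster, plum, lily, rose, elm, moss, reed, iris, daisy}.
  Root moss: left subtree has 5 nodes {aster, plum, lily, rose, elm}, right has 3 {reed, iris, daisy}.
    Root lily: left subtree has 2 nodes {aster, plum}, right has 2 {rose, elm}.
      Root aster: left subtree has 0 nodes { }, right has 1 {plum}.
      Root elm: left subtree has 1 node {rose}, right has 0 { }.
    Root reed: left subtree has 0 nodes { }, right has 2 {iris, daisy}.
      Root iris: left subtree has 0 nodes { }, right has 1 {daisy}.

hop, plum, aster, rose, elm, lily, daisy, iris, reed, moss, fir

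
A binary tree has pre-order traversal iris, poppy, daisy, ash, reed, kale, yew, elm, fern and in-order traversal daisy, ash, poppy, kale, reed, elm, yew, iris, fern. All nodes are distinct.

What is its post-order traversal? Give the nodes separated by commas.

ash, daisy, kale, elm, yew, reed, poppy, fern, iris

The first element of pre-order is the root; it splits in-order into left and right subtrees.
Root iris: left subtree has 7 nodes {daisy, ash, poppy, kale, reed, elm, yew}, right has 1 {fern}.
  Root poppy: left subtree has 2 nodes {daisy, ash}, right has 4 {kale, reed, elm, yew}.
    Root daisy: left subtree has 0 nodes { }, right has 1 {ash}.
    Root reed: left subtree has 1 node {kale}, right has 2 {elm, yew}.
      Root yew: left subtree has 1 node {elm}, right has 0 { }.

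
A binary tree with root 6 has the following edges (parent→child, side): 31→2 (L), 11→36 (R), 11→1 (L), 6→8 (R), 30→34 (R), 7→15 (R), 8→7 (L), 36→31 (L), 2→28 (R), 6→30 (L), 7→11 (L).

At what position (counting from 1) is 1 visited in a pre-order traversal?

Pre-order visits the node, then its left subtree, then its right subtree.
Visit 6.
At 6: go left to 30.
  Visit 30.
  At 30: no left child.
  At 30: go right to 34.
    34 is a leaf — visit 34.
At 6: go right to 8.
  Visit 8.
  At 8: go left to 7.
    Visit 7.
    At 7: go left to 11.
      Visit 11.
      At 11: go left to 1.
        1 is a leaf — visit 1.
      At 11: go right to 36.
        Visit 36.
        At 36: go left to 31.
          Visit 31.
          At 31: go left to 2.
            Visit 2.
            At 2: no left child.
            At 2: go right to 28.
              28 is a leaf — visit 28.
          At 31: no right child.
        At 36: no right child.
    At 7: go right to 15.
      15 is a leaf — visit 15.
  At 8: no right child.
Full pre-order sequence: 6, 30, 34, 8, 7, 11, 1, 36, 31, 2, 28, 15.

7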